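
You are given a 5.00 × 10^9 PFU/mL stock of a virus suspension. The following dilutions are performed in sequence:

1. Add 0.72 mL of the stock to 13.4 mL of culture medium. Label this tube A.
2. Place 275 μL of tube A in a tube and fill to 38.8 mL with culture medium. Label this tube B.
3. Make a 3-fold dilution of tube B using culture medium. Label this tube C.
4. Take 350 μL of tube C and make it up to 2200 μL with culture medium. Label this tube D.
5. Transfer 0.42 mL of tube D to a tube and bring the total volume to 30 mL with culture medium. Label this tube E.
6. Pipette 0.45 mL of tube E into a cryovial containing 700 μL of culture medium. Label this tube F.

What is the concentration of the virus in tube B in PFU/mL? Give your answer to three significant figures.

1.81 × 10^6 PFU/mL

Step 1: 0.72 mL + 13.4 mL = 14.12 mL total → factor 14.12/0.72 = 19.611
Step 2: 275 μL brought to 38.8 mL → factor 38800/275 = 141.09
Dilution factor through tube B = 19.611 × 141.09 = 2766.9
[tube B] = 5.00 × 10^9 PFU/mL / 2766.9 = 1.81 × 10^6 PFU/mL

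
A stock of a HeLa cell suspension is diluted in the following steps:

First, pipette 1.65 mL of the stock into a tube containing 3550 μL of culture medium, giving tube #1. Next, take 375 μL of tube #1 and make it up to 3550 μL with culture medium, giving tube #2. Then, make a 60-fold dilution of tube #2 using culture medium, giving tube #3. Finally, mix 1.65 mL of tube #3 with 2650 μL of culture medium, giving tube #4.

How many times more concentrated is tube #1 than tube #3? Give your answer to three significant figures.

568

Step 1: 1.65 mL + 3550 μL = 5.2 mL total → factor 5.2/1.65 = 3.1515
Step 2: 375 μL brought to 3550 μL → factor 3550/375 = 9.4667
Step 3: 60-fold → factor 60
Dilution factor to tube #1 = 3.1515; to tube #3 = 1790.1
[tube #1]/[tube #3] = (factor to tube #3)/(factor to tube #1) = 1790.1/3.1515 = 568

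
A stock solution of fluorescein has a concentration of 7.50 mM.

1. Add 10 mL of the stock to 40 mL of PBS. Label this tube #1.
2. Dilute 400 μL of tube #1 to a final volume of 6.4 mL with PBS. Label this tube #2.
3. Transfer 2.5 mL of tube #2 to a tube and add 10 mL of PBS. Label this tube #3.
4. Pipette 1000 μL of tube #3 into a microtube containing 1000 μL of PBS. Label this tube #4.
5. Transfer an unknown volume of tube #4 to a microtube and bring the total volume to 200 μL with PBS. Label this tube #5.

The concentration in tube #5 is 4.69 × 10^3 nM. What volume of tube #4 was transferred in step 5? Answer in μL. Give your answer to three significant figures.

100 μL

Step 1: 10 mL + 40 mL = 50 mL total → factor 50/10 = 5
Step 2: 400 μL brought to 6.4 mL → factor 6400/400 = 16
Step 3: 2.5 mL + 10 mL = 12.5 mL total → factor 12.5/2.5 = 5
Step 4: 1000 μL + 1000 μL = 2000 μL total → factor 2000/1000 = 2
Step 5: v brought to 200 μL → factor = 200 μL/v
Product of known-step factors = 800
Overall factor = 7.50 mM / (4.69 × 10^3 nM) = 1599.1
Step-5 factor = 1599.1 / 800 = 1.9989
v = 200 μL / 1.9989 = 100 μL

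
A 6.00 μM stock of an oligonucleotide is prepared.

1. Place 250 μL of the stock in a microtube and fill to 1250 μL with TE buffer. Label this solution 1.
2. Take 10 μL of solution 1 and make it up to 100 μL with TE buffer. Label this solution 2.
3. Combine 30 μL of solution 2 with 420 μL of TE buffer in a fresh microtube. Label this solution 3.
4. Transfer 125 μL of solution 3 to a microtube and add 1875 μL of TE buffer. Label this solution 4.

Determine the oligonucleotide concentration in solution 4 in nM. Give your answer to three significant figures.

0.500 nM

Step 1: 250 μL brought to 1250 μL → factor 1250/250 = 5
Step 2: 10 μL brought to 100 μL → factor 100/10 = 10
Step 3: 30 μL + 420 μL = 450 μL total → factor 450/30 = 15
Step 4: 125 μL + 1875 μL = 2000 μL total → factor 2000/125 = 16
Overall dilution factor = 5 × 10 × 15 × 16 = 12000
Final = 6.00 μM / 12000 = 0.0005000 μM = 0.500 nM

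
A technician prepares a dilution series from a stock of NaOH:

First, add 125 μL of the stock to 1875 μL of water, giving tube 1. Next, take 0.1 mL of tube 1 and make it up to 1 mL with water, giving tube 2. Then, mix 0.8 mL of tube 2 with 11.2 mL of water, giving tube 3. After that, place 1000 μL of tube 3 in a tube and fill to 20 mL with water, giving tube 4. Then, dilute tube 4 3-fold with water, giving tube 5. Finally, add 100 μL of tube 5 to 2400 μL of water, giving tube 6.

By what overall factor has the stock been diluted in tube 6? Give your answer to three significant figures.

Step 1: 125 μL + 1875 μL = 2000 μL total → factor 2000/125 = 16
Step 2: 0.1 mL brought to 1 mL → factor 1/0.1 = 10
Step 3: 0.8 mL + 11.2 mL = 12 mL total → factor 12/0.8 = 15
Step 4: 1000 μL brought to 20 mL → factor 20000/1000 = 20
Step 5: 3-fold → factor 3
Step 6: 100 μL + 2400 μL = 2500 μL total → factor 2500/100 = 25
Overall dilution factor = 16 × 10 × 15 × 20 × 3 × 25 = 3.6 × 10^6

3.60 × 10^6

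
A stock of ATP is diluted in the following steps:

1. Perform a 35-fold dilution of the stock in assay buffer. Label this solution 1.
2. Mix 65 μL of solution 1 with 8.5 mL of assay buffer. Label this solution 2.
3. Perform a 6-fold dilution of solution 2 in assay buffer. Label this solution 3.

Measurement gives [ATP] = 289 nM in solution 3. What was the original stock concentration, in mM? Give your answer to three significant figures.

Step 1: 35-fold → factor 35
Step 2: 65 μL + 8.5 mL = 8565 μL total → factor 8565/65 = 131.77
Step 3: 6-fold → factor 6
Overall dilution factor = 35 × 131.77 × 6 = 27672
Stock = 289 nM × 27672 = 7.997 × 10^6 nM = 8.00 mM

8.00 mM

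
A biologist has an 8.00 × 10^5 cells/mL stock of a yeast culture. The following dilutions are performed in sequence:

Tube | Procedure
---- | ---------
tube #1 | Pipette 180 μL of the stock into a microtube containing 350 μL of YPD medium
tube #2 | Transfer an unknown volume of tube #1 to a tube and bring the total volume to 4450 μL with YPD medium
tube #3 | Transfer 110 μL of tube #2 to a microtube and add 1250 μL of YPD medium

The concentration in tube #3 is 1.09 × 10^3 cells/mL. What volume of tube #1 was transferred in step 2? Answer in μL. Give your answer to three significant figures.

Step 1: 180 μL + 350 μL = 530 μL total → factor 530/180 = 2.9444
Step 2: v brought to 4450 μL → factor = 4450 μL/v
Step 3: 110 μL + 1250 μL = 1360 μL total → factor 1360/110 = 12.364
Product of known-step factors = 36.404
Overall factor = 8.00 × 10^5 cells/mL / (1.09 × 10^3 cells/mL) = 733.94
Step-2 factor = 733.94 / 36.404 = 20.161
v = 4450 μL / 20.161 = 221 μL

221 μL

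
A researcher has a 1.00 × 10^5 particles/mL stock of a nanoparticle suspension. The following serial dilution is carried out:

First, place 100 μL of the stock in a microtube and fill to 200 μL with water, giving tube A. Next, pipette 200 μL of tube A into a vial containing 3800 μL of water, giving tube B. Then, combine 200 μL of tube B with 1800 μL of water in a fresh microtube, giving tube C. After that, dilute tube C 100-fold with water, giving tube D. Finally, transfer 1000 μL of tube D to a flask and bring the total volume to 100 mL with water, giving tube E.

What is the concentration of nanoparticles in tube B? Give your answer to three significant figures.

2.50 × 10^3 particles/mL

Step 1: 100 μL brought to 200 μL → factor 200/100 = 2
Step 2: 200 μL + 3800 μL = 4000 μL total → factor 4000/200 = 20
Dilution factor through tube B = 2 × 20 = 40
[tube B] = 1.00 × 10^5 particles/mL / 40 = 2.50 × 10^3 particles/mL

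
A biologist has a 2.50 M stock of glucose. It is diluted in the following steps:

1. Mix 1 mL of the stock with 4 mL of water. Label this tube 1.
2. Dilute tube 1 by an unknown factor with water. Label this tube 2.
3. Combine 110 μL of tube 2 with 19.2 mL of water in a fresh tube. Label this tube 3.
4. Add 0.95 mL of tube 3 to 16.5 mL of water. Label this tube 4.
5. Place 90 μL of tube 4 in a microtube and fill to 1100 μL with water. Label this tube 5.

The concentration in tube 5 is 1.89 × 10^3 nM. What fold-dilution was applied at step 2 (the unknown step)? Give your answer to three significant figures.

6.71-fold

Step 1: 1 mL + 4 mL = 5 mL total → factor 5/1 = 5
Step 2: unknown factor x
Step 3: 110 μL + 19.2 mL = 19310 μL total → factor 19310/110 = 175.55
Step 4: 0.95 mL + 16.5 mL = 17.45 mL total → factor 17.45/0.95 = 18.368
Step 5: 90 μL brought to 1100 μL → factor 1100/90 = 12.222
Product of known-step factors = 1.9705 × 10^5
Overall factor = 2.50 M / (1.89 × 10^3 nM) = 1.3228 × 10^6
x = 1.3228 × 10^6 / 1.9705 × 10^5 = 6.71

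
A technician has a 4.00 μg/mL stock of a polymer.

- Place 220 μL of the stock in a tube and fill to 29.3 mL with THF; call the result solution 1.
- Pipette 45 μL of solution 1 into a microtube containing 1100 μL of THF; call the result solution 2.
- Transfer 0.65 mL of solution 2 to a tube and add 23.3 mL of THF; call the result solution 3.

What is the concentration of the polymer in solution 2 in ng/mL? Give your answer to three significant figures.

1.18 ng/mL

Step 1: 220 μL brought to 29.3 mL → factor 29300/220 = 133.18
Step 2: 45 μL + 1100 μL = 1145 μL total → factor 1145/45 = 25.444
Dilution factor through solution 2 = 133.18 × 25.444 = 3388.7
[solution 2] = 4.00 μg/mL / 3388.7 = 0.001180 μg/mL = 1.18 ng/mL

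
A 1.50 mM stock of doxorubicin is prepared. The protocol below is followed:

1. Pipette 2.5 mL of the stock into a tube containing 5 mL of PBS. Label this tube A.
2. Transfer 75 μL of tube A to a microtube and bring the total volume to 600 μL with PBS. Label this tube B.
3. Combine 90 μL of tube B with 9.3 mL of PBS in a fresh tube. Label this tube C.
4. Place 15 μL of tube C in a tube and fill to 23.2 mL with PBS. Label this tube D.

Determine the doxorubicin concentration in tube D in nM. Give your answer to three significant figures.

0.387 nM

Step 1: 2.5 mL + 5 mL = 7.5 mL total → factor 7.5/2.5 = 3
Step 2: 75 μL brought to 600 μL → factor 600/75 = 8
Step 3: 90 μL + 9.3 mL = 9390 μL total → factor 9390/90 = 104.33
Step 4: 15 μL brought to 23.2 mL → factor 23200/15 = 1546.7
Overall dilution factor = 3 × 8 × 104.33 × 1546.7 = 3.8729 × 10^6
Final = 1.50 mM / 3.8729 × 10^6 = 3.873 × 10^-7 mM = 0.387 nM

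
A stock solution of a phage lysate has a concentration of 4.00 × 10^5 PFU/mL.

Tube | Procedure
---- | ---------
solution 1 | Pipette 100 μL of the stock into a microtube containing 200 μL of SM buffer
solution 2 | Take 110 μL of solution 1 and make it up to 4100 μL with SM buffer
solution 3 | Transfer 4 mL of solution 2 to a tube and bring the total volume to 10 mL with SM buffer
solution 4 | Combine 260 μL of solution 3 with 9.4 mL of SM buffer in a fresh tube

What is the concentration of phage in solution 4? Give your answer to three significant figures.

38.5 PFU/mL

Step 1: 100 μL + 200 μL = 300 μL total → factor 300/100 = 3
Step 2: 110 μL brought to 4100 μL → factor 4100/110 = 37.273
Step 3: 4 mL brought to 10 mL → factor 10/4 = 2.5
Step 4: 260 μL + 9.4 mL = 9660 μL total → factor 9660/260 = 37.154
Overall dilution factor = 3 × 37.273 × 2.5 × 37.154 = 10386
Final = 4.00 × 10^5 PFU/mL / 10386 = 38.5 PFU/mL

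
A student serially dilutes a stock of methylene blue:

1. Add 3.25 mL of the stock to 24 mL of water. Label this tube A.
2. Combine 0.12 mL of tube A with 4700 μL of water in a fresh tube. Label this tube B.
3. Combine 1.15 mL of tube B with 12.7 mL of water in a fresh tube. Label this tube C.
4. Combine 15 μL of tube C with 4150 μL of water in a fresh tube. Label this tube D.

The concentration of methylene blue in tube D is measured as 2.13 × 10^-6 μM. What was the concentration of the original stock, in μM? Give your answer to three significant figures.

2.40 μM

Step 1: 3.25 mL + 24 mL = 27.25 mL total → factor 27.25/3.25 = 8.3846
Step 2: 0.12 mL + 4700 μL = 4.82 mL total → factor 4.82/0.12 = 40.167
Step 3: 1.15 mL + 12.7 mL = 13.85 mL total → factor 13.85/1.15 = 12.043
Step 4: 15 μL + 4150 μL = 4165 μL total → factor 4165/15 = 277.67
Overall dilution factor = 8.3846 × 40.167 × 12.043 × 277.67 = 1.1262 × 10^6
Stock = 2.13 × 10^-6 μM × 1.1262 × 10^6 = 2.40 μM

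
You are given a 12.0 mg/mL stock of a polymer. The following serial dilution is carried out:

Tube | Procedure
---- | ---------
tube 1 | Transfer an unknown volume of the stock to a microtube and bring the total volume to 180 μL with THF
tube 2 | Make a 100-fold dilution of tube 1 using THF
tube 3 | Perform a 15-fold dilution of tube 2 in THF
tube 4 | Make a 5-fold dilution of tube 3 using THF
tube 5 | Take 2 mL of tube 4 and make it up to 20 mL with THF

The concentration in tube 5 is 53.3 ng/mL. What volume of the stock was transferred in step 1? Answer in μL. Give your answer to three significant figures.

60.0 μL

Step 1: v brought to 180 μL → factor = 180 μL/v
Step 2: 100-fold → factor 100
Step 3: 15-fold → factor 15
Step 4: 5-fold → factor 5
Step 5: 2 mL brought to 20 mL → factor 20/2 = 10
Product of known-step factors = 75000
Overall factor = 12.0 mg/mL / (53.3 ng/mL) = 2.2514 × 10^5
Step-1 factor = 2.2514 × 10^5 / 75000 = 3.0019
v = 180 μL / 3.0019 = 60.0 μL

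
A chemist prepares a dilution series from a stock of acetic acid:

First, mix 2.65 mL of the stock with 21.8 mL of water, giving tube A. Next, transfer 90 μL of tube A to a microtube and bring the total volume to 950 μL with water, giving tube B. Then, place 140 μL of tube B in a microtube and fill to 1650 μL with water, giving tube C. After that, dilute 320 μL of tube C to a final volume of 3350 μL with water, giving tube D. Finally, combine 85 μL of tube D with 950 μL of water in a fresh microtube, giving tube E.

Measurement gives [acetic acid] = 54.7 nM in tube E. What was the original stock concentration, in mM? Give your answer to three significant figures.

8.00 mM

Step 1: 2.65 mL + 21.8 mL = 24.45 mL total → factor 24.45/2.65 = 9.2264
Step 2: 90 μL brought to 950 μL → factor 950/90 = 10.556
Step 3: 140 μL brought to 1650 μL → factor 1650/140 = 11.786
Step 4: 320 μL brought to 3350 μL → factor 3350/320 = 10.469
Step 5: 85 μL + 950 μL = 1035 μL total → factor 1035/85 = 12.176
Overall dilution factor = 9.2264 × 10.556 × 11.786 × 10.469 × 12.176 = 1.4631 × 10^5
Stock = 54.7 nM × 1.4631 × 10^5 = 8.003 × 10^6 nM = 8.00 mM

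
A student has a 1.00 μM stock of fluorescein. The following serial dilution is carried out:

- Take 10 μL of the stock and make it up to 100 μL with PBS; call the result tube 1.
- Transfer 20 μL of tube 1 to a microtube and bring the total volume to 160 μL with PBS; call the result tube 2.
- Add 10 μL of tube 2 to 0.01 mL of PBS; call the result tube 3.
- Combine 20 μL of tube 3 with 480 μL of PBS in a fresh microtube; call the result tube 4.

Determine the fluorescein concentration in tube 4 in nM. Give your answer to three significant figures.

Step 1: 10 μL brought to 100 μL → factor 100/10 = 10
Step 2: 20 μL brought to 160 μL → factor 160/20 = 8
Step 3: 10 μL + 0.01 mL = 20 μL total → factor 20/10 = 2
Step 4: 20 μL + 480 μL = 500 μL total → factor 500/20 = 25
Overall dilution factor = 10 × 8 × 2 × 25 = 4000
Final = 1.00 μM / 4000 = 0.0002500 μM = 0.250 nM

0.250 nM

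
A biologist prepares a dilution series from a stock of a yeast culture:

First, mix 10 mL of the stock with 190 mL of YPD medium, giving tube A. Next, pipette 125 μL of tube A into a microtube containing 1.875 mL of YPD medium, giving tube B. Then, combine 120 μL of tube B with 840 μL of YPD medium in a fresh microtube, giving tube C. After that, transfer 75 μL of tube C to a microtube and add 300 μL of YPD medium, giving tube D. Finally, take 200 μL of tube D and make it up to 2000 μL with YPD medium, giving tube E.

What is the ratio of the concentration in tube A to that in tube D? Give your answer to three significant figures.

640

Step 1: 10 mL + 190 mL = 200 mL total → factor 200/10 = 20
Step 2: 125 μL + 1.875 mL = 2000 μL total → factor 2000/125 = 16
Step 3: 120 μL + 840 μL = 960 μL total → factor 960/120 = 8
Step 4: 75 μL + 300 μL = 375 μL total → factor 375/75 = 5
Dilution factor to tube A = 20; to tube D = 12800
[tube A]/[tube D] = (factor to tube D)/(factor to tube A) = 12800/20 = 640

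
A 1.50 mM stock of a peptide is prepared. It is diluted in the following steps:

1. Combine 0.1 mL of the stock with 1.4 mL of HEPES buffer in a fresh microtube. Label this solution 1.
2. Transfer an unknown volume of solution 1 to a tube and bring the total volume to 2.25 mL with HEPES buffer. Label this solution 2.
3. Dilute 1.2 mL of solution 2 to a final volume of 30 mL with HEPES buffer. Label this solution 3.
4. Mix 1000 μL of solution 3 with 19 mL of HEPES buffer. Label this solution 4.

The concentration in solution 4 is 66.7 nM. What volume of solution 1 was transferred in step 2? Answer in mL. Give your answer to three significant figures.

0.750 mL

Step 1: 0.1 mL + 1.4 mL = 1.5 mL total → factor 1.5/0.1 = 15
Step 2: v brought to 2.25 mL → factor = 2.25 mL/v
Step 3: 1.2 mL brought to 30 mL → factor 30/1.2 = 25
Step 4: 1000 μL + 19 mL = 20000 μL total → factor 20000/1000 = 20
Product of known-step factors = 7500
Overall factor = 1.50 mM / (66.7 nM) = 22489
Step-2 factor = 22489 / 7500 = 2.9985
v = 2.25 mL / 2.9985 = 0.750 mL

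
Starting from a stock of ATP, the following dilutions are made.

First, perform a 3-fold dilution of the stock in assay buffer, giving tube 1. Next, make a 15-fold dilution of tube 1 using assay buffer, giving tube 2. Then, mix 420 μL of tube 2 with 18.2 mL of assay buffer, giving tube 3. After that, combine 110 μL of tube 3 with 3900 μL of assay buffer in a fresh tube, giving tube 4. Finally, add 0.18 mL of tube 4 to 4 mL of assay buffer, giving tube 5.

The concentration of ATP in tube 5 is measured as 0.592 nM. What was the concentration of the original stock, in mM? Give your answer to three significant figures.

1.00 mM

Step 1: 3-fold → factor 3
Step 2: 15-fold → factor 15
Step 3: 420 μL + 18.2 mL = 18620 μL total → factor 18620/420 = 44.333
Step 4: 110 μL + 3900 μL = 4010 μL total → factor 4010/110 = 36.455
Step 5: 0.18 mL + 4 mL = 4.18 mL total → factor 4.18/0.18 = 23.222
Overall dilution factor = 3 × 15 × 44.333 × 36.455 × 23.222 = 1.6889 × 10^6
Stock = 0.592 nM × 1.6889 × 10^6 = 9.998 × 10^5 nM = 1.00 mM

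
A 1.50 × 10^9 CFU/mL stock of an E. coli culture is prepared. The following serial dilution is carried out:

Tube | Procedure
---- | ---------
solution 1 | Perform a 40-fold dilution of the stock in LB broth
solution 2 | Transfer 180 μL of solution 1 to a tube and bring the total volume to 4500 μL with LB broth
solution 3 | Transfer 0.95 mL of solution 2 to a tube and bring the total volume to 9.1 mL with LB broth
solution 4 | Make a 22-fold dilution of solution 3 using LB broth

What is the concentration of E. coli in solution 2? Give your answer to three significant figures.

1.50 × 10^6 CFU/mL

Step 1: 40-fold → factor 40
Step 2: 180 μL brought to 4500 μL → factor 4500/180 = 25
Dilution factor through solution 2 = 40 × 25 = 1000
[solution 2] = 1.50 × 10^9 CFU/mL / 1000 = 1.50 × 10^6 CFU/mL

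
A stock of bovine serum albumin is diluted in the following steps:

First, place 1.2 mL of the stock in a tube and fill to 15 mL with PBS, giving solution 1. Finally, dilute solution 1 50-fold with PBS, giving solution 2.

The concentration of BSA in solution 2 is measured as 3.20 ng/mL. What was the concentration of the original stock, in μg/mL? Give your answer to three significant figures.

2.00 μg/mL

Step 1: 1.2 mL brought to 15 mL → factor 15/1.2 = 12.5
Step 2: 50-fold → factor 50
Overall dilution factor = 12.5 × 50 = 625
Stock = 3.20 ng/mL × 625 = 2000 ng/mL = 2.00 μg/mL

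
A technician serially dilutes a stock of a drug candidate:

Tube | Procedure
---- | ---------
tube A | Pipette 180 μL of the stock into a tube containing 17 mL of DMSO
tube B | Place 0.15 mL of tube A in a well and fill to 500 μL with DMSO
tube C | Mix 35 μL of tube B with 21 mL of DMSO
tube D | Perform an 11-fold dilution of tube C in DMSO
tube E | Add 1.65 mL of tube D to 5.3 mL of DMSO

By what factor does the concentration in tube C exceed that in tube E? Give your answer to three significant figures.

Step 1: 180 μL + 17 mL = 17180 μL total → factor 17180/180 = 95.444
Step 2: 0.15 mL brought to 500 μL → factor 0.5/0.15 = 3.3333
Step 3: 35 μL + 21 mL = 21035 μL total → factor 21035/35 = 601
Step 4: 11-fold → factor 11
Step 5: 1.65 mL + 5.3 mL = 6.95 mL total → factor 6.95/1.65 = 4.2121
Dilution factor to tube C = 1.9121 × 10^5; to tube E = 8.8593 × 10^6
[tube C]/[tube E] = (factor to tube E)/(factor to tube C) = 8.8593 × 10^6/1.9121 × 10^5 = 46.3

46.3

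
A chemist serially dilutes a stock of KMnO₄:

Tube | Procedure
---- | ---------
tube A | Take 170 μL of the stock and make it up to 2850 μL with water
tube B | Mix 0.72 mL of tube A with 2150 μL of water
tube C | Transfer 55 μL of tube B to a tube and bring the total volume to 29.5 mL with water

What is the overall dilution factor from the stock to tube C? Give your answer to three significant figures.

Step 1: 170 μL brought to 2850 μL → factor 2850/170 = 16.765
Step 2: 0.72 mL + 2150 μL = 2.87 mL total → factor 2.87/0.72 = 3.9861
Step 3: 55 μL brought to 29.5 mL → factor 29500/55 = 536.36
Overall dilution factor = 16.765 × 3.9861 × 536.36 = 35843

3.58 × 10^4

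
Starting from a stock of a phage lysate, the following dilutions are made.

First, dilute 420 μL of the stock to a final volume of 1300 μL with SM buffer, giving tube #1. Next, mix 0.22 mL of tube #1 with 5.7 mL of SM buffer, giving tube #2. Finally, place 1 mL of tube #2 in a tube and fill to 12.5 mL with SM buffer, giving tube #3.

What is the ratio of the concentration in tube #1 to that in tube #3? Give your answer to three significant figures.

Step 1: 420 μL brought to 1300 μL → factor 1300/420 = 3.0952
Step 2: 0.22 mL + 5.7 mL = 5.92 mL total → factor 5.92/0.22 = 26.909
Step 3: 1 mL brought to 12.5 mL → factor 12.5/1 = 12.5
Dilution factor to tube #1 = 3.0952; to tube #3 = 1041.1
[tube #1]/[tube #3] = (factor to tube #3)/(factor to tube #1) = 1041.1/3.0952 = 336

336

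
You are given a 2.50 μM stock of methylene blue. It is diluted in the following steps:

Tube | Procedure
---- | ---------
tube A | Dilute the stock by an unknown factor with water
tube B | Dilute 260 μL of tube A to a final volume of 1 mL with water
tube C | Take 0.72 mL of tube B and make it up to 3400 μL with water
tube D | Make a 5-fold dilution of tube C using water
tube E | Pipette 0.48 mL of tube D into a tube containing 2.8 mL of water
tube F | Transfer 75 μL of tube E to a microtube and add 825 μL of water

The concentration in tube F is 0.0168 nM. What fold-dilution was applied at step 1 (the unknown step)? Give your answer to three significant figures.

Step 1: unknown factor x
Step 2: 260 μL brought to 1 mL → factor 1000/260 = 3.8462
Step 3: 0.72 mL brought to 3400 μL → factor 3.4/0.72 = 4.7222
Step 4: 5-fold → factor 5
Step 5: 0.48 mL + 2.8 mL = 3.28 mL total → factor 3.28/0.48 = 6.8333
Step 6: 75 μL + 825 μL = 900 μL total → factor 900/75 = 12
Product of known-step factors = 7446.6
Overall factor = 2.50 μM / (0.0168 nM) = 1.4881 × 10^5
x = 1.4881 × 10^5 / 7446.6 = 20.0

20.0-fold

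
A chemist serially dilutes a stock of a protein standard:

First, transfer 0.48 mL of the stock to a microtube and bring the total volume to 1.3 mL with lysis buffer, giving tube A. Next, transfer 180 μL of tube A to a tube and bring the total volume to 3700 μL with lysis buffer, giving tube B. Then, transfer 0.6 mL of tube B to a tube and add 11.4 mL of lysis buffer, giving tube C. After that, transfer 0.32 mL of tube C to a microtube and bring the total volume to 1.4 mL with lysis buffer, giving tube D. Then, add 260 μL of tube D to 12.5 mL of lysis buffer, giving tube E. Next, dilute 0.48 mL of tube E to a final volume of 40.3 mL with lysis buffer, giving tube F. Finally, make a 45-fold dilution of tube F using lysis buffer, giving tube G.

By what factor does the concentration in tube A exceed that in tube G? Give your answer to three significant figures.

3.33 × 10^8

Step 1: 0.48 mL brought to 1.3 mL → factor 1.3/0.48 = 2.7083
Step 2: 180 μL brought to 3700 μL → factor 3700/180 = 20.556
Step 3: 0.6 mL + 11.4 mL = 12 mL total → factor 12/0.6 = 20
Step 4: 0.32 mL brought to 1.4 mL → factor 1.4/0.32 = 4.375
Step 5: 260 μL + 12.5 mL = 12760 μL total → factor 12760/260 = 49.077
Step 6: 0.48 mL brought to 40.3 mL → factor 40.3/0.48 = 83.958
Step 7: 45-fold → factor 45
Dilution factor to tube A = 2.7083; to tube G = 9.0322 × 10^8
[tube A]/[tube G] = (factor to tube G)/(factor to tube A) = 9.0322 × 10^8/2.7083 = 3.33 × 10^8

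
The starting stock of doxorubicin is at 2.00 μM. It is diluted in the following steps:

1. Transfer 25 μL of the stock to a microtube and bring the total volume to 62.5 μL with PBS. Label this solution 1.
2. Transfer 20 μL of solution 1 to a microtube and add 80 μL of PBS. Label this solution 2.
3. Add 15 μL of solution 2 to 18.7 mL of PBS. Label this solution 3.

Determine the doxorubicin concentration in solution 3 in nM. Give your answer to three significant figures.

Step 1: 25 μL brought to 62.5 μL → factor 62.5/25 = 2.5
Step 2: 20 μL + 80 μL = 100 μL total → factor 100/20 = 5
Step 3: 15 μL + 18.7 mL = 18715 μL total → factor 18715/15 = 1247.7
Overall dilution factor = 2.5 × 5 × 1247.7 = 15596
Final = 2.00 μM / 15596 = 0.0001282 μM = 0.128 nM

0.128 nM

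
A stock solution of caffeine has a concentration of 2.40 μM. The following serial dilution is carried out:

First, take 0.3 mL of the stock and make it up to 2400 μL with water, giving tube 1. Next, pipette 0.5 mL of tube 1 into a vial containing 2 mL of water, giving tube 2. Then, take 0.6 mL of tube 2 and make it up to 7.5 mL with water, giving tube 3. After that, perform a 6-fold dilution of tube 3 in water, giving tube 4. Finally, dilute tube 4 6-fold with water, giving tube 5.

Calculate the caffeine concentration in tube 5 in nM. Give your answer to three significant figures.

Step 1: 0.3 mL brought to 2400 μL → factor 2.4/0.3 = 8
Step 2: 0.5 mL + 2 mL = 2.5 mL total → factor 2.5/0.5 = 5
Step 3: 0.6 mL brought to 7.5 mL → factor 7.5/0.6 = 12.5
Step 4: 6-fold → factor 6
Step 5: 6-fold → factor 6
Dilution factor through tube 5 = 8 × 5 × 12.5 × 6 × 6 = 18000
[tube 5] = 2.40 μM / 18000 = 0.0001333 μM = 0.133 nM

0.133 nM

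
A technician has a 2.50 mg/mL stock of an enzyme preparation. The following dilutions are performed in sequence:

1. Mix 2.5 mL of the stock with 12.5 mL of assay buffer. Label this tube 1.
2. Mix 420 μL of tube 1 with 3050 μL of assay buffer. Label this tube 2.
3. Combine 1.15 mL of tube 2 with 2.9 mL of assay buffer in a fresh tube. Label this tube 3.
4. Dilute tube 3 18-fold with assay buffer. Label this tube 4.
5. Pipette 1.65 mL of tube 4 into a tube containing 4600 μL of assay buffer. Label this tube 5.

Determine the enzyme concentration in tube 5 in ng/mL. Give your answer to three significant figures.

210 ng/mL

Step 1: 2.5 mL + 12.5 mL = 15 mL total → factor 15/2.5 = 6
Step 2: 420 μL + 3050 μL = 3470 μL total → factor 3470/420 = 8.2619
Step 3: 1.15 mL + 2.9 mL = 4.05 mL total → factor 4.05/1.15 = 3.5217
Step 4: 18-fold → factor 18
Step 5: 1.65 mL + 4600 μL = 6.25 mL total → factor 6.25/1.65 = 3.7879
Overall dilution factor = 6 × 8.2619 × 3.5217 × 18 × 3.7879 = 11903
Final = 2.50 mg/mL / 11903 = 0.0002100 mg/mL = 210 ng/mL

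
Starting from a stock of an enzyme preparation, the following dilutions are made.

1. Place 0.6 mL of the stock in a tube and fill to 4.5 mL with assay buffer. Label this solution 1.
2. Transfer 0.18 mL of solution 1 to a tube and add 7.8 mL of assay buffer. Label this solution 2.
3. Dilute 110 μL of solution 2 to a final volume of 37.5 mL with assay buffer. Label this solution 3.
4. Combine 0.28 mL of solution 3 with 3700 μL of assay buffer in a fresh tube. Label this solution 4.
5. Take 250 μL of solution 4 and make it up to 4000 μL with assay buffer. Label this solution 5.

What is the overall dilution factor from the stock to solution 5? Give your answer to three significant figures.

2.58 × 10^7

Step 1: 0.6 mL brought to 4.5 mL → factor 4.5/0.6 = 7.5
Step 2: 0.18 mL + 7.8 mL = 7.98 mL total → factor 7.98/0.18 = 44.333
Step 3: 110 μL brought to 37.5 mL → factor 37500/110 = 340.91
Step 4: 0.28 mL + 3700 μL = 3.98 mL total → factor 3.98/0.28 = 14.214
Step 5: 250 μL brought to 4000 μL → factor 4000/250 = 16
Overall dilution factor = 7.5 × 44.333 × 340.91 × 14.214 × 16 = 2.578 × 10^7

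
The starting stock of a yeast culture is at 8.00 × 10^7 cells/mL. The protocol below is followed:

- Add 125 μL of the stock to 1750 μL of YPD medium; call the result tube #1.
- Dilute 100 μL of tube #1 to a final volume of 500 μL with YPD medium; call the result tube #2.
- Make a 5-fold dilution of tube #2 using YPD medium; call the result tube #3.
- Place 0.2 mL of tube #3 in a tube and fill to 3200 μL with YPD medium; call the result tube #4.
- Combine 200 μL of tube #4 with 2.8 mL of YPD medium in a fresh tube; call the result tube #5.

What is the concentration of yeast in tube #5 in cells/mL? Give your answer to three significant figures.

Step 1: 125 μL + 1750 μL = 1875 μL total → factor 1875/125 = 15
Step 2: 100 μL brought to 500 μL → factor 500/100 = 5
Step 3: 5-fold → factor 5
Step 4: 0.2 mL brought to 3200 μL → factor 3.2/0.2 = 16
Step 5: 200 μL + 2.8 mL = 3000 μL total → factor 3000/200 = 15
Overall dilution factor = 15 × 5 × 5 × 16 × 15 = 90000
Final = 8.00 × 10^7 cells/mL / 90000 = 889 cells/mL

889 cells/mL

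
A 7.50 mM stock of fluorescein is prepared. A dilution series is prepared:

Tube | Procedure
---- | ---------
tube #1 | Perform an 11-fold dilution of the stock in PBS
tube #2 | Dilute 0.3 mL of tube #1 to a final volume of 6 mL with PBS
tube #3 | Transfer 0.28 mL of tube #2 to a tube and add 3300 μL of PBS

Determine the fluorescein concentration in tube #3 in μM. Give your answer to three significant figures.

2.67 μM

Step 1: 11-fold → factor 11
Step 2: 0.3 mL brought to 6 mL → factor 6/0.3 = 20
Step 3: 0.28 mL + 3300 μL = 3.58 mL total → factor 3.58/0.28 = 12.786
Overall dilution factor = 11 × 20 × 12.786 = 2812.9
Final = 7.50 mM / 2812.9 = 0.002666 mM = 2.67 μM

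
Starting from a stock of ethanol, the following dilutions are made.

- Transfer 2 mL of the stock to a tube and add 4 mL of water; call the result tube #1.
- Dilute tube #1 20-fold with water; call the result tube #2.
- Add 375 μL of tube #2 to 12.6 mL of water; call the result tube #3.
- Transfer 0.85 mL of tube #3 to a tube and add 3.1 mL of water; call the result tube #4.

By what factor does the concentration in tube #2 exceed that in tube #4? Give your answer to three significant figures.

Step 1: 2 mL + 4 mL = 6 mL total → factor 6/2 = 3
Step 2: 20-fold → factor 20
Step 3: 375 μL + 12.6 mL = 12975 μL total → factor 12975/375 = 34.6
Step 4: 0.85 mL + 3.1 mL = 3.95 mL total → factor 3.95/0.85 = 4.6471
Dilution factor to tube #2 = 60; to tube #4 = 9647.3
[tube #2]/[tube #4] = (factor to tube #4)/(factor to tube #2) = 9647.3/60 = 161

161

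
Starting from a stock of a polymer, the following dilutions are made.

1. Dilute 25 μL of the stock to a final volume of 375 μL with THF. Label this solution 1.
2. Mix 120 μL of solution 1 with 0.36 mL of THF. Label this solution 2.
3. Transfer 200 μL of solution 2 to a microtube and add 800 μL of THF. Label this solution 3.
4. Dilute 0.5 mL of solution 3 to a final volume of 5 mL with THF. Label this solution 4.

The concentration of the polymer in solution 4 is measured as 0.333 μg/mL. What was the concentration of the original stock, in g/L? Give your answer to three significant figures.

0.999 g/L

Step 1: 25 μL brought to 375 μL → factor 375/25 = 15
Step 2: 120 μL + 0.36 mL = 480 μL total → factor 480/120 = 4
Step 3: 200 μL + 800 μL = 1000 μL total → factor 1000/200 = 5
Step 4: 0.5 mL brought to 5 mL → factor 5/0.5 = 10
Overall dilution factor = 15 × 4 × 5 × 10 = 3000
Stock = 0.333 μg/mL × 3000 = 999.0 μg/mL = 0.999 g/L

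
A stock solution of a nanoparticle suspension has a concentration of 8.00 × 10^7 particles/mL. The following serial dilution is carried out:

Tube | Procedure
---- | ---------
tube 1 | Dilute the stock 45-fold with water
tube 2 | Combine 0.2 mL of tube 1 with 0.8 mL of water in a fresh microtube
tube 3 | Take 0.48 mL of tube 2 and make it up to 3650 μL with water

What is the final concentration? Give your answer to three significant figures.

Step 1: 45-fold → factor 45
Step 2: 0.2 mL + 0.8 mL = 1 mL total → factor 1/0.2 = 5
Step 3: 0.48 mL brought to 3650 μL → factor 3.65/0.48 = 7.6042
Overall dilution factor = 45 × 5 × 7.6042 = 1710.9
Final = 8.00 × 10^7 particles/mL / 1710.9 = 4.68 × 10^4 particles/mL

4.68 × 10^4 particles/mL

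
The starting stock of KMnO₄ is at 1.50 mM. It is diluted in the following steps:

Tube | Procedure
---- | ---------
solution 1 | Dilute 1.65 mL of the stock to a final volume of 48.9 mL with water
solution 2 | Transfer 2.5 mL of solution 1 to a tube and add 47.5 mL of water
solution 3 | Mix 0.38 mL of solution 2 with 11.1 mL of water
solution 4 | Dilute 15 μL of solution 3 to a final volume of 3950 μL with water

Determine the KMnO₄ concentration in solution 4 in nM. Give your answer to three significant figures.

0.318 nM

Step 1: 1.65 mL brought to 48.9 mL → factor 48.9/1.65 = 29.636
Step 2: 2.5 mL + 47.5 mL = 50 mL total → factor 50/2.5 = 20
Step 3: 0.38 mL + 11.1 mL = 11.48 mL total → factor 11.48/0.38 = 30.211
Step 4: 15 μL brought to 3950 μL → factor 3950/15 = 263.33
Overall dilution factor = 29.636 × 20 × 30.211 × 263.33 = 4.7154 × 10^6
Final = 1.50 mM / 4.7154 × 10^6 = 3.181 × 10^-7 mM = 0.318 nM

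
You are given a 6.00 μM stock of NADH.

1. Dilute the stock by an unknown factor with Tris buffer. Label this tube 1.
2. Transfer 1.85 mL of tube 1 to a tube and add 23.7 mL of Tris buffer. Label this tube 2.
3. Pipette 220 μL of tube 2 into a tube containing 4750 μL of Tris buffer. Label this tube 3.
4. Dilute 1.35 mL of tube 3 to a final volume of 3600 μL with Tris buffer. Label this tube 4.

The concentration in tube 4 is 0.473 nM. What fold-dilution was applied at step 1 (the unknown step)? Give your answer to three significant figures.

15.2-fold

Step 1: unknown factor x
Step 2: 1.85 mL + 23.7 mL = 25.55 mL total → factor 25.55/1.85 = 13.811
Step 3: 220 μL + 4750 μL = 4970 μL total → factor 4970/220 = 22.591
Step 4: 1.35 mL brought to 3600 μL → factor 3.6/1.35 = 2.6667
Product of known-step factors = 832
Overall factor = 6.00 μM / (0.473 nM) = 12685
x = 12685 / 832 = 15.2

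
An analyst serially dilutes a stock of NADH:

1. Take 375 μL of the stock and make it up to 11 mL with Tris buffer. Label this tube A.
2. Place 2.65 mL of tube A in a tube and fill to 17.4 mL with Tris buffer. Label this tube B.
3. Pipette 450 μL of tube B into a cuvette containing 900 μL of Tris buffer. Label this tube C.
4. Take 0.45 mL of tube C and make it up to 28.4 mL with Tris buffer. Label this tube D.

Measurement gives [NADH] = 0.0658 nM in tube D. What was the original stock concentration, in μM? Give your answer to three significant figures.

2.40 μM

Step 1: 375 μL brought to 11 mL → factor 11000/375 = 29.333
Step 2: 2.65 mL brought to 17.4 mL → factor 17.4/2.65 = 6.566
Step 3: 450 μL + 900 μL = 1350 μL total → factor 1350/450 = 3
Step 4: 0.45 mL brought to 28.4 mL → factor 28.4/0.45 = 63.111
Overall dilution factor = 29.333 × 6.566 × 3 × 63.111 = 36466
Stock = 0.0658 nM × 36466 = 2399 nM = 2.40 μM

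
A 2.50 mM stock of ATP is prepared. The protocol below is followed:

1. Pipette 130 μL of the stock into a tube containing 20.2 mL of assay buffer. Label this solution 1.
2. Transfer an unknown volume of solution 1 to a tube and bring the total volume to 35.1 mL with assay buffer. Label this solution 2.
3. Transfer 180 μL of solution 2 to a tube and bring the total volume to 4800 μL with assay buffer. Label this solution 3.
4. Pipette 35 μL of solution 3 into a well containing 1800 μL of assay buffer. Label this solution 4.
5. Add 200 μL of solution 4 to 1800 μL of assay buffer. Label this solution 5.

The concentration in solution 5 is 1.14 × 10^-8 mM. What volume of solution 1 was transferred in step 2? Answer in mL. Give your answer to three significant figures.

0.350 mL

Step 1: 130 μL + 20.2 mL = 20330 μL total → factor 20330/130 = 156.38
Step 2: v brought to 35.1 mL → factor = 35.1 mL/v
Step 3: 180 μL brought to 4800 μL → factor 4800/180 = 26.667
Step 4: 35 μL + 1800 μL = 1835 μL total → factor 1835/35 = 52.429
Step 5: 200 μL + 1800 μL = 2000 μL total → factor 2000/200 = 10
Product of known-step factors = 2.1864 × 10^6
Overall factor = 2.50 mM / (1.14 × 10^-8 mM) = 2.193 × 10^8
Step-2 factor = 2.193 × 10^8 / 2.1864 × 10^6 = 100.3
v = 35.1 mL / 100.3 = 0.350 mL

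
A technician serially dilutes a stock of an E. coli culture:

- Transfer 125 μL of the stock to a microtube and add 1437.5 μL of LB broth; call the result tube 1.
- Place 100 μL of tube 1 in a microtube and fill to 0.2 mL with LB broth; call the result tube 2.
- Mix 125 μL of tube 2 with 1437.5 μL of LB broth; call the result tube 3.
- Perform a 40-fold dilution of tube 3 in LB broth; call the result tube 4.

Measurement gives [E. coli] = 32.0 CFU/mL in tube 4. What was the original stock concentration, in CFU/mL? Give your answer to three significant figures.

4.00 × 10^5 CFU/mL

Step 1: 125 μL + 1437.5 μL = 1562.5 μL total → factor 1562.5/125 = 12.5
Step 2: 100 μL brought to 0.2 mL → factor 200/100 = 2
Step 3: 125 μL + 1437.5 μL = 1562.5 μL total → factor 1562.5/125 = 12.5
Step 4: 40-fold → factor 40
Overall dilution factor = 12.5 × 2 × 12.5 × 40 = 12500
Stock = 32.0 CFU/mL × 12500 = 4.00 × 10^5 CFU/mL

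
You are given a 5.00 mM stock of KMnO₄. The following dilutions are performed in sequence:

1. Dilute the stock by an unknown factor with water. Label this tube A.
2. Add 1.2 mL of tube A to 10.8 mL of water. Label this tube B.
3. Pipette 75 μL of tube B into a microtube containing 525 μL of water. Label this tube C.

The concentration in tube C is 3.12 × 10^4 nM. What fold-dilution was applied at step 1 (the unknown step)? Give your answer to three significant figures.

2.00-fold

Step 1: unknown factor x
Step 2: 1.2 mL + 10.8 mL = 12 mL total → factor 12/1.2 = 10
Step 3: 75 μL + 525 μL = 600 μL total → factor 600/75 = 8
Product of known-step factors = 80
Overall factor = 5.00 mM / (3.12 × 10^4 nM) = 160.26
x = 160.26 / 80 = 2.00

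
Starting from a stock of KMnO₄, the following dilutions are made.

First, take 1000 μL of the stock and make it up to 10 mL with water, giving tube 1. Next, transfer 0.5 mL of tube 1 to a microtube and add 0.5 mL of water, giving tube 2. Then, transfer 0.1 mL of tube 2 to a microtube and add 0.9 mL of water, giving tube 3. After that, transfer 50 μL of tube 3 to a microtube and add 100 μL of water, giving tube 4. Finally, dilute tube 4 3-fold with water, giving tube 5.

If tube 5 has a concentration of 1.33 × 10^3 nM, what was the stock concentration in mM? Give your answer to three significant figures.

2.39 mM

Step 1: 1000 μL brought to 10 mL → factor 10000/1000 = 10
Step 2: 0.5 mL + 0.5 mL = 1 mL total → factor 1/0.5 = 2
Step 3: 0.1 mL + 0.9 mL = 1 mL total → factor 1/0.1 = 10
Step 4: 50 μL + 100 μL = 150 μL total → factor 150/50 = 3
Step 5: 3-fold → factor 3
Overall dilution factor = 10 × 2 × 10 × 3 × 3 = 1800
Stock = 1.33 × 10^3 nM × 1800 = 2.394 × 10^6 nM = 2.39 mM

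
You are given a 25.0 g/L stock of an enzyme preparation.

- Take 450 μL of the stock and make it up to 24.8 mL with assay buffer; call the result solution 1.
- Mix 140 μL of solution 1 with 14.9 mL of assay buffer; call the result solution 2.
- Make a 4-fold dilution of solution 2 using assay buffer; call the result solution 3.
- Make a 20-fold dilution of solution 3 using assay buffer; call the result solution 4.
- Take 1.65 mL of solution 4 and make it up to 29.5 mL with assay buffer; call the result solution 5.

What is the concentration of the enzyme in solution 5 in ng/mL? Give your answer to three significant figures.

Step 1: 450 μL brought to 24.8 mL → factor 24800/450 = 55.111
Step 2: 140 μL + 14.9 mL = 15040 μL total → factor 15040/140 = 107.43
Step 3: 4-fold → factor 4
Step 4: 20-fold → factor 20
Step 5: 1.65 mL brought to 29.5 mL → factor 29.5/1.65 = 17.879
Overall dilution factor = 55.111 × 107.43 × 4 × 20 × 17.879 = 8.4681 × 10^6
Final = 25.0 g/L / 8.4681 × 10^6 = 2.952 × 10^-6 g/L = 2.95 ng/mL

2.95 ng/mL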